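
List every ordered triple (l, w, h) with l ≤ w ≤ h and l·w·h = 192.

Iterate l from 1 to ⌊192^(1/3)⌋. For each l dividing 192, iterate w ≥ l with w dividing 192/l, and set h = 192/(l·w).
Triples found (16): (1×1×192), (1×2×96), (1×3×64), (1×4×48), (1×6×32), (1×8×24), (1×12×16), (2×2×48), (2×3×32), (2×4×24), (2×6×16), (2×8×12), (3×4×16), (3×8×8), (4×4×12), (4×6×8)

(1×1×192), (1×2×96), (1×3×64), (1×4×48), (1×6×32), (1×8×24), (1×12×16), (2×2×48), (2×3×32), (2×4×24), (2×6×16), (2×8×12), (3×4×16), (3×8×8), (4×4×12), (4×6×8)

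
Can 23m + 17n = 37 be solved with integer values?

Step 1: Compute gcd(23, 17).
gcd(23, 17) = 1

Step 2: Check divisibility.
Does 1 divide 37? 37 = 1 x 37, so yes.

By the theorem on linear Diophantine equations, 23m + 17n = 37 has integer solutions if and only if gcd(23, 17) divides 37. Since 1 | 37, solutions exist.

Yes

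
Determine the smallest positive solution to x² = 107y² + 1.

We seek the smallest positive integers (x, y) with x² - 107y² = 1, i.e., x² = 107y² + 1.
Try successive y values:
y = 1: x² = 107·1² + 1 = 108, not a perfect square
y = 2: x² = 107·2² + 1 = 429, not a perfect square
y = 3: x² = 107·3² + 1 = 964, not a perfect square
... continuing the search (or via continued fractions) ...
y = 93: x² = 107·93² + 1 = 925444, x = 962 ✓

Verify: 962² - 107·93² = 925444 - 925443 = 1 ✓

x = 962, y = 93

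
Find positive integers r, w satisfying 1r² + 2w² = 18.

Try small values of r and check whether (18 - 1r²)/2 is a perfect square.
r = 4: 1·4² = 16, so 2w² = 18 - 16 = 2, giving w² = 1, w = 1.
Check: 1·4² + 2·1² = 16 + 2 = 18 ✓

r = 4, w = 1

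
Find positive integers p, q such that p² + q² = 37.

Search for p with 37 - p² a perfect square.
p = 1: 37 - 1² = 37 - 1 = 36 = 6² ✓
So p = 1, q = 6.

p = 1, q = 6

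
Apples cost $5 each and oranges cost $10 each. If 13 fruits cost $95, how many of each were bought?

Let a = apples, o = oranges.
a + o = 13
5a + 10o = 95
Substitute o = 13 - a:
5a + 10(13 - a) = 95
(5 - 10)a = 95 - 130
-5a = -35
a = 7, o = 13 - 7 = 6

Apples: 7, Oranges: 6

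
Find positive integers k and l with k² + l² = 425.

We need to find integers k, l > 0 such that k² + l² = 425.
Trying k = 5: l² = 425 - 5² = 425 - 25 = 400
l = 20
Check: 5² + 20² = 25 + 400 = 425 ✓

425 = 5² + 20²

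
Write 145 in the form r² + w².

We need to find integers r, w > 0 such that r² + w² = 145.
Trying r = 1: w² = 145 - 1² = 145 - 1 = 144
w = 12
Check: 1² + 12² = 1 + 144 = 145 ✓

145 = 1² + 12²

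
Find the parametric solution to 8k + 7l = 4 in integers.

Step 1: Compute gcd(8, 7) = 1.
Since 1 divides 4, solutions exist.

Step 2: Find a particular solution using extended Euclidean algorithm.
We get k₀ = 4, l₀ = -4.
Check: 8*4 + 7*-4 = 4 = 4 ✓

Step 3: Write the general solution.
k = 4 + (7/1)t = 4 + 7t
l = -4 - (8/1)t = -4 - 8t
for any integer t.

k = 4 + 7t, l = -4 - 8t for integer t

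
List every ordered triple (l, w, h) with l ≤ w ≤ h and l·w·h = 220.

Iterate l from 1 to ⌊220^(1/3)⌋. For each l dividing 220, iterate w ≥ l with w dividing 220/l, and set h = 220/(l·w).
Triples found (10): (1×1×220), (1×2×110), (1×4×55), (1×5×44), (1×10×22), (1×11×20), (2×2×55), (2×5×22), (2×10×11), (4×5×11)

(1×1×220), (1×2×110), (1×4×55), (1×5×44), (1×10×22), (1×11×20), (2×2×55), (2×5×22), (2×10×11), (4×5×11)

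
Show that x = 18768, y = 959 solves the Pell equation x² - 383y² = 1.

Compute x² = 18768² = 352237824
Compute 383y² = 383·959² = 383·919681 = 352237823
x² - 383y² = 352237824 - 352237823 = 1
Since this equals 1, (18768, 959) is a solution.

Yes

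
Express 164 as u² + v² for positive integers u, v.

We need to find integers u, v > 0 such that u² + v² = 164.
Trying u = 8: v² = 164 - 8² = 164 - 64 = 100
v = 10
Check: 8² + 10² = 64 + 100 = 164 ✓

164 = 8² + 10²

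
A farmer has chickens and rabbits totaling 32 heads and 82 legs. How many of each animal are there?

Let c = chickens, r = rabbits.
Heads: c + r = 32
Legs: 2c + 4r = 82
From the first equation, c = 32 - r. Substitute:
2(32 - r) + 4r = 82
64 + 2r = 82
r = (82 - 64)/2 = 9
c = 32 - 9 = 23

Chickens: 23, Rabbits: 9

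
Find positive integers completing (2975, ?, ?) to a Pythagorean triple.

We need the other leg and hypotenuse such that 2975² + x² = c².
Take x = 1176, c = 3199: 2975² + 1176² = 8850625 + 1382976 = 10233601 = 3199² ✓
Triple: (2975, 1176, 3199)

(2975, 1176, 3199)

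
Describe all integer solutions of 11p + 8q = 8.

Step 1: Compute gcd(11, 8) = 1.
Since 1 divides 8, solutions exist.

Step 2: Find a particular solution using extended Euclidean algorithm.
We get p₀ = 24, q₀ = -32.
Check: 11*24 + 8*-32 = 8 = 8 ✓

Step 3: Write the general solution.
p = 24 + (8/1)t = 24 + 8t
q = -32 - (11/1)t = -32 - 11t
for any integer t.

p = 24 + 8t, q = -32 - 11t for integer t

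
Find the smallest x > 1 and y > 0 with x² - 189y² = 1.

We seek the smallest positive integers (x, y) with x² - 189y² = 1, i.e., x² = 189y² + 1.
Try successive y values:
y = 1: x² = 189·1² + 1 = 190, not a perfect square
y = 2: x² = 189·2² + 1 = 757, not a perfect square
y = 3: x² = 189·3² + 1 = 1702, not a perfect square
... continuing the search (or via continued fractions) ...
y = 4: x² = 189·4² + 1 = 3025, x = 55 ✓

Verify: 55² - 189·4² = 3025 - 3024 = 1 ✓

x = 55, y = 4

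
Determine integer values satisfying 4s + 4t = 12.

Step 1: Check solvability.
gcd(4, 4) = 4
Since 4 divides 12, solutions exist.

Step 2: Apply extended Euclidean algorithm to find gcd.
We find integers such that 4*x0 + 4*y0 = 4

Step 3: Scale the particular solution.
Multiply by 12/4 = 3:
s = 0, t = 3

Step 4: Verify.
4*(0) + 4*(3) = 12 = 12 ✓

s = 0, t = 3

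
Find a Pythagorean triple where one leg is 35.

We need the other leg and hypotenuse such that 35² + x² = c².
Take x = 12, c = 37: 35² + 12² = 1225 + 144 = 1369 = 37² ✓
Triple: (35, 12, 37)

(35, 12, 37)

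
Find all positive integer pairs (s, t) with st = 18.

The positive divisors of 18 are: 1, 2, 3, 6, 9, 18.
Each divisor d gives the pair (d, 18/d):
(1, 18), (2, 9), (3, 6), (6, 3), (9, 2), (18, 1)

(1, 18), (2, 9), (3, 6), (6, 3), (9, 2), (18, 1)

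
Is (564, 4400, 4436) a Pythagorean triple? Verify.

Compute a² + b² = 564² + 4400² = 318096 + 19360000 = 19678096
Compute c² = 4436² = 19678096
Since 19678096 = 19678096, confirmed.

Yes, it is a Pythagorean triple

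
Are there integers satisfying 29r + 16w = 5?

Step 1: Compute gcd(29, 16).
gcd(29, 16) = 1

Step 2: Check divisibility.
Does 1 divide 5? 5 = 1 x 5, so yes.

By the theorem on linear Diophantine equations, 29r + 16w = 5 has integer solutions if and only if gcd(29, 16) divides 5. Since 1 | 5, solutions exist.

Yes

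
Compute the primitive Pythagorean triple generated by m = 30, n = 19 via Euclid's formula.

a = m² - n² = 900 - 361 = 539
b = 2mn = 2·30·19 = 1140
c = m² + n² = 900 + 361 = 1261
Verify: 539² + 1140² = 290521 + 1299600 = 1590121 = 1261² ✓

(539, 1140, 1261)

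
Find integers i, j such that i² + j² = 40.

We need to find integers i, j > 0 such that i² + j² = 40.
Trying i = 2: j² = 40 - 2² = 40 - 4 = 36
j = 6
Check: 2² + 6² = 4 + 36 = 40 ✓

40 = 2² + 6²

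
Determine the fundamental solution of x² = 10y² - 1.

We need x² = 10y² - 1. Try successive y:
y = 1: x² = 10·1² - 1 = 9 = 3² ✓
Check: 3² - 10·1² = 9 - 10 = -1 ✓

x = 3, y = 1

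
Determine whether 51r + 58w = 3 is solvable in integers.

Step 1: Compute gcd(51, 58).
gcd(51, 58) = 1

Step 2: Check divisibility.
Does 1 divide 3? 3 = 1 x 3, so yes.

By the theorem on linear Diophantine equations, 51r + 58w = 3 has integer solutions if and only if gcd(51, 58) divides 3. Since 1 | 3, solutions exist.

Yes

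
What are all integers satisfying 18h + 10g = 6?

Step 1: Compute gcd(18, 10) = 2.
Since 2 divides 6, solutions exist.

Step 2: Find a particular solution using extended Euclidean algorithm.
We get h₀ = -3, g₀ = 6.
Check: 18*-3 + 10*6 = 6 = 6 ✓

Step 3: Write the general solution.
h = -3 + (10/2)t = -3 + 5t
g = 6 - (18/2)t = 6 - 9t
for any integer t.

h = -3 + 5t, g = 6 - 9t for integer t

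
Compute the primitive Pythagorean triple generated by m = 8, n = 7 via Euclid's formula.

a = m² - n² = 8² - 7² = 64 - 49 = 15
b = 2mn = 2·8·7 = 112
c = m² + n² = 64 + 49 = 113
Verify: 15² + 112² = 225 + 12544 = 12769 = 113² ✓

(15, 112, 113)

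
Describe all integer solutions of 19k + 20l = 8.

Step 1: Compute gcd(19, 20) = 1.
Since 1 divides 8, solutions exist.

Step 2: Find a particular solution using extended Euclidean algorithm.
We get k₀ = -8, l₀ = 8.
Check: 19*-8 + 20*8 = 8 = 8 ✓

Step 3: Write the general solution.
k = -8 + (20/1)t = -8 + 20t
l = 8 - (19/1)t = 8 - 19t
for any integer t.

k = -8 + 20t, l = 8 - 19t for integer t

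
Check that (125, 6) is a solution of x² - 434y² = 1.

Compute x² = 125² = 15625
Compute 434y² = 434·6² = 434·36 = 15624
x² - 434y² = 15625 - 15624 = 1
Since this equals 1, (125, 6) is a solution.

Yes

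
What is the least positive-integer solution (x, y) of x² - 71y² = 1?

We seek the smallest positive integers (x, y) with x² - 71y² = 1, i.e., x² = 71y² + 1.
Try successive y values:
y = 1: x² = 71·1² + 1 = 72, not a perfect square
y = 2: x² = 71·2² + 1 = 285, not a perfect square
y = 3: x² = 71·3² + 1 = 640, not a perfect square
... continuing the search (or via continued fractions) ...
y = 413: x² = 71·413² + 1 = 12110400, x = 3480 ✓

Verify: 3480² - 71·413² = 12110400 - 12110399 = 1 ✓

x = 3480, y = 413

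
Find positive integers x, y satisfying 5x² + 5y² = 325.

Try small values of x and check whether (325 - 5x²)/5 is a perfect square.
x = 7: 5·7² = 245, so 5y² = 325 - 245 = 80, giving y² = 16, y = 4.
Check: 5·7² + 5·4² = 245 + 80 = 325 ✓

x = 7, y = 4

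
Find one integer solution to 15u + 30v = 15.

Step 1: Check solvability.
gcd(15, 30) = 15
Since 15 divides 15, solutions exist.

Step 2: Apply extended Euclidean algorithm to find gcd.
We find integers such that 15*x0 + 30*y0 = 15

Step 3: Scale the particular solution.
Multiply by 15/15 = 1:
u = 1, v = 0

Step 4: Verify.
15*(1) + 30*(0) = 15 = 15 ✓

u = 1, v = 0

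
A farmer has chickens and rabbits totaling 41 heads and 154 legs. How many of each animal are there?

Let c = chickens, r = rabbits.
Heads: c + r = 41
Legs: 2c + 4r = 154
From the first equation, c = 41 - r. Substitute:
2(41 - r) + 4r = 154
82 + 2r = 154
r = (154 - 82)/2 = 36
c = 41 - 36 = 5

Chickens: 5, Rabbits: 36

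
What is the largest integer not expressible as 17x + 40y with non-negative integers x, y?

For two coprime denominations a and b, the Frobenius number (largest value not representable as a non-negative combination) is ab - a - b.
Here gcd(17, 40) = 1, so they are coprime.
F(17, 40) = 17·40 - 17 - 40 = 680 - 57 = 623

623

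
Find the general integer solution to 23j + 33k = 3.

Step 1: Compute gcd(23, 33) = 1.
Since 1 divides 3, solutions exist.

Step 2: Find a particular solution using extended Euclidean algorithm.
We get j₀ = -30, k₀ = 21.
Check: 23*-30 + 33*21 = 3 = 3 ✓

Step 3: Write the general solution.
j = -30 + (33/1)t = -30 + 33t
k = 21 - (23/1)t = 21 - 23t
for any integer t.

j = -30 + 33t, k = 21 - 23t for integer t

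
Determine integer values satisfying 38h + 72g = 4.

Step 1: Check solvability.
gcd(38, 72) = 2
Since 2 divides 4, solutions exist.

Step 2: Apply extended Euclidean algorithm to find gcd.
We find integers such that 38*x0 + 72*y0 = 2

Step 3: Scale the particular solution.
Multiply by 4/2 = 2:
h = -34, g = 18

Step 4: Verify.
38*(-34) + 72*(18) = 4 = 4 ✓

h = -34, g = 18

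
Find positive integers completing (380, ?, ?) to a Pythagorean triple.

We need the other leg and hypotenuse such that 380² + x² = c².
Take x = 261, c = 461: 380² + 261² = 144400 + 68121 = 212521 = 461² ✓
Triple: (261, 380, 461)

(261, 380, 461)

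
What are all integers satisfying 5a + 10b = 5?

Step 1: Compute gcd(5, 10) = 5.
Since 5 divides 5, solutions exist.

Step 2: Find a particular solution using extended Euclidean algorithm.
We get a₀ = 1, b₀ = 0.
Check: 5*1 + 10*0 = 5 = 5 ✓

Step 3: Write the general solution.
a = 1 + (10/5)t = 1 + 2t
b = 0 - (5/5)t = 0 - 1t
for any integer t.

a = 1 + 2t, b = 0 - 1t for integer t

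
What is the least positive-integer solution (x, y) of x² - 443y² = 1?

We seek the smallest positive integers (x, y) with x² - 443y² = 1, i.e., x² = 443y² + 1.
Try successive y values:
y = 1: x² = 443·1² + 1 = 444, not a perfect square
y = 2: x² = 443·2² + 1 = 1773, not a perfect square
y = 3: x² = 443·3² + 1 = 3988, not a perfect square
... continuing the search (or via continued fractions) ...
y = 21: x² = 443·21² + 1 = 195364, x = 442 ✓

Verify: 442² - 443·21² = 195364 - 195363 = 1 ✓

x = 442, y = 21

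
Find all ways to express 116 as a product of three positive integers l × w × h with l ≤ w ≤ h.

Iterate l from 1 to ⌊116^(1/3)⌋. For each l dividing 116, iterate w ≥ l with w dividing 116/l, and set h = 116/(l·w).
Triples found (4): (1×1×116), (1×2×58), (1×4×29), (2×2×29)

(1×1×116), (1×2×58), (1×4×29), (2×2×29)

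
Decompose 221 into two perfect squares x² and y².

We need to find integers x, y > 0 such that x² + y² = 221.
Trying x = 5: y² = 221 - 5² = 221 - 25 = 196
y = 14
Check: 5² + 14² = 25 + 196 = 221 ✓

221 = 5² + 14²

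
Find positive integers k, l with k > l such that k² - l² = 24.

Factor: k² - l² = (k+l)(k-l) = 24.
We need two factors of 24 with the same parity.
Use k+l = 12 and k-l = 2 (product 12·2 = 24).
Adding: 2k = 14, so k = 7.
Subtracting: 2l = 10, so l = 5.
Check: 7² - 5² = 49 - 25 = 24 ✓

k = 7, l = 5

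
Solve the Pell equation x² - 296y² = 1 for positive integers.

We seek the smallest positive integers (x, y) with x² - 296y² = 1, i.e., x² = 296y² + 1.
Try successive y values:
y = 1: x² = 296·1² + 1 = 297, not a perfect square
y = 2: x² = 296·2² + 1 = 1185, not a perfect square
y = 3: x² = 296·3² + 1 = 2665, not a perfect square
... continuing the search (or via continued fractions) ...
y = 215: x² = 296·215² + 1 = 13682601, x = 3699 ✓

Verify: 3699² - 296·215² = 13682601 - 13682600 = 1 ✓

x = 3699, y = 215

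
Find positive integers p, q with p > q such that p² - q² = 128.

Factor: p² - q² = (p+q)(p-q) = 128.
We need two factors of 128 with the same parity.
Use p+q = 64 and p-q = 2 (product 64·2 = 128).
Adding: 2p = 66, so p = 33.
Subtracting: 2q = 62, so q = 31.
Check: 33² - 31² = 1089 - 961 = 128 ✓

p = 33, q = 31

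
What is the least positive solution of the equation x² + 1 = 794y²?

We need x² = 794y² - 1. Try successive y:
y = 1: x² = 794·1² - 1 = 793, not a perfect square
y = 2: x² = 794·2² - 1 = 3175, not a perfect square
y = 3: x² = 794·3² - 1 = 7145, not a perfect square
...
y = 1073: x² = 794·1073² - 1 = 914155225 = 30235² ✓
Check: 30235² - 794·1073² = 914155225 - 914155226 = -1 ✓

x = 30235, y = 1073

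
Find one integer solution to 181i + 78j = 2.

Step 1: Check solvability.
gcd(181, 78) = 1
Since 1 divides 2, solutions exist.

Step 2: Apply extended Euclidean algorithm to find gcd.
We find integers such that 181*x0 + 78*y0 = 1

Step 3: Scale the particular solution.
Multiply by 2/1 = 2:
i = 50, j = -116

Step 4: Verify.
181*(50) + 78*(-116) = 2 = 2 ✓

i = 50, j = -116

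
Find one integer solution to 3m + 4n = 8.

Step 1: Check solvability.
gcd(3, 4) = 1
Since 1 divides 8, solutions exist.

Step 2: Apply extended Euclidean algorithm to find gcd.
We find integers such that 3*x0 + 4*y0 = 1

Step 3: Scale the particular solution.
Multiply by 8/1 = 8:
m = -8, n = 8

Step 4: Verify.
3*(-8) + 4*(8) = 8 = 8 ✓

m = -8, n = 8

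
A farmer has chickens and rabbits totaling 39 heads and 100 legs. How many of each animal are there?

Let c = chickens, r = rabbits.
Heads: c + r = 39
Legs: 2c + 4r = 100
From the first equation, c = 39 - r. Substitute:
2(39 - r) + 4r = 100
78 + 2r = 100
r = (100 - 78)/2 = 11
c = 39 - 11 = 28

Chickens: 28, Rabbits: 11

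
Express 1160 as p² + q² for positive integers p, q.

We need to find integers p, q > 0 such that p² + q² = 1160.
Trying p = 2: q² = 1160 - 2² = 1160 - 4 = 1156
q = 34
Check: 2² + 34² = 4 + 1156 = 1160 ✓

1160 = 2² + 34²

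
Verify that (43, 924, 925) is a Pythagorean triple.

Compute a² + b²:
43² + 924² = 1849 + 853776 = 855625
Compute c²:
925² = 855625
Since 855625 = 855625, it is a Pythagorean triple.

Yes, it is a Pythagorean triple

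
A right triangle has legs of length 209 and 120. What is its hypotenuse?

c² = a² + b² = 209² + 120² = 43681 + 14400 = 58081
c = 241

241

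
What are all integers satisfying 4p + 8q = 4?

Step 1: Compute gcd(4, 8) = 4.
Since 4 divides 4, solutions exist.

Step 2: Find a particular solution using extended Euclidean algorithm.
We get p₀ = 1, q₀ = 0.
Check: 4*1 + 8*0 = 4 = 4 ✓

Step 3: Write the general solution.
p = 1 + (8/4)t = 1 + 2t
q = 0 - (4/4)t = 0 - 1t
for any integer t.

p = 1 + 2t, q = 0 - 1t for integer t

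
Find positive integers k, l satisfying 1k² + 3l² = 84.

Try small values of k and check whether (84 - 1k²)/3 is a perfect square.
k = 3: 1·3² = 9, so 3l² = 84 - 9 = 75, giving l² = 25, l = 5.
Check: 1·3² + 3·5² = 9 + 75 = 84 ✓

k = 3, l = 5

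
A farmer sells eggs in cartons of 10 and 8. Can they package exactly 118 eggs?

We need non-negative a, b with 10a + 8b = 118.
gcd(10, 8) = 2 divides 118.
Try a = 3: 8b = 118 - 30 = 88, so b = 11.
One way: 3 cartons of 10 and 11 cartons of 8.

Yes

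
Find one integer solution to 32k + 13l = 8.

Step 1: Check solvability.
gcd(32, 13) = 1
Since 1 divides 8, solutions exist.

Step 2: Apply extended Euclidean algorithm to find gcd.
We find integers such that 32*x0 + 13*y0 = 1

Step 3: Scale the particular solution.
Multiply by 8/1 = 8:
k = -16, l = 40

Step 4: Verify.
32*(-16) + 13*(40) = 8 = 8 ✓

k = -16, l = 40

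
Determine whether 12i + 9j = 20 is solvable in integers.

Step 1: Compute gcd(12, 9).
gcd(12, 9) = 3

Step 2: Check divisibility.
Does 3 divide 20? 20 = 3 x 6 + 2, so no.

By the theorem on linear Diophantine equations, 12i + 9j = 20 has integer solutions if and only if gcd(12, 9) divides 20. Since 3 does not divide 20, no solutions exist.

No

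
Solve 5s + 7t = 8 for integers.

Step 1: Check solvability.
gcd(5, 7) = 1
Since 1 divides 8, solutions exist.

Step 2: Apply extended Euclidean algorithm to find gcd.
We find integers such that 5*x0 + 7*y0 = 1

Step 3: Scale the particular solution.
Multiply by 8/1 = 8:
s = 24, t = -16

Step 4: Verify.
5*(24) + 7*(-16) = 8 = 8 ✓

s = 24, t = -16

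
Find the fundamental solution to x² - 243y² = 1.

We seek the smallest positive integers (x, y) with x² - 243y² = 1, i.e., x² = 243y² + 1.
Try successive y values:
y = 1: x² = 243·1² + 1 = 244, not a perfect square
y = 2: x² = 243·2² + 1 = 973, not a perfect square
y = 3: x² = 243·3² + 1 = 2188, not a perfect square
... continuing the search (or via continued fractions) ...
y = 4505: x² = 243·4505² + 1 = 4931691076, x = 70226 ✓

Verify: 70226² - 243·4505² = 4931691076 - 4931691075 = 1 ✓

x = 70226, y = 4505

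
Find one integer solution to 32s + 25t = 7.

Step 1: Check solvability.
gcd(32, 25) = 1
Since 1 divides 7, solutions exist.

Step 2: Apply extended Euclidean algorithm to find gcd.
We find integers such that 32*x0 + 25*y0 = 1

Step 3: Scale the particular solution.
Multiply by 7/1 = 7:
s = -49, t = 63

Step 4: Verify.
32*(-49) + 25*(63) = 7 = 7 ✓

s = -49, t = 63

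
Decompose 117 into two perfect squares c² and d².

We need to find integers c, d > 0 such that c² + d² = 117.
Trying c = 6: d² = 117 - 6² = 117 - 36 = 81
d = 9
Check: 6² + 9² = 36 + 81 = 117 ✓

117 = 6² + 9²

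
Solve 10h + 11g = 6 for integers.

Step 1: Check solvability.
gcd(10, 11) = 1
Since 1 divides 6, solutions exist.

Step 2: Apply extended Euclidean algorithm to find gcd.
We find integers such that 10*x0 + 11*y0 = 1

Step 3: Scale the particular solution.
Multiply by 6/1 = 6:
h = -6, g = 6

Step 4: Verify.
10*(-6) + 11*(6) = 6 = 6 ✓

h = -6, g = 6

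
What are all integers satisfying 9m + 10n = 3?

Step 1: Compute gcd(9, 10) = 1.
Since 1 divides 3, solutions exist.

Step 2: Find a particular solution using extended Euclidean algorithm.
We get m₀ = -3, n₀ = 3.
Check: 9*-3 + 10*3 = 3 = 3 ✓

Step 3: Write the general solution.
m = -3 + (10/1)t = -3 + 10t
n = 3 - (9/1)t = 3 - 9t
for any integer t.

m = -3 + 10t, n = 3 - 9t for integer t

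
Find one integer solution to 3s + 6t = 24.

Step 1: Check solvability.
gcd(3, 6) = 3
Since 3 divides 24, solutions exist.

Step 2: Apply extended Euclidean algorithm to find gcd.
We find integers such that 3*x0 + 6*y0 = 3

Step 3: Scale the particular solution.
Multiply by 24/3 = 8:
s = 8, t = 0

Step 4: Verify.
3*(8) + 6*(0) = 24 = 24 ✓

s = 8, t = 0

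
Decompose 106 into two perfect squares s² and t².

We need to find integers s, t > 0 such that s² + t² = 106.
Trying s = 5: t² = 106 - 5² = 106 - 25 = 81
t = 9
Check: 5² + 9² = 25 + 81 = 106 ✓

106 = 5² + 9²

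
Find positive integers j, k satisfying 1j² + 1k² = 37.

Try small values of j and check whether (37 - 1j²)/1 is a perfect square.
j = 6: 1·6² = 36, so 1k² = 37 - 36 = 1, giving k² = 1, k = 1.
Check: 1·6² + 1·1² = 36 + 1 = 37 ✓

j = 6, k = 1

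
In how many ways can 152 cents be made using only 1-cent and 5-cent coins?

We need non-negative integers (x, y) with 1x + 5y = 152.
For each x from 0 to 152, check if (152 - 1x) is a non-negative multiple of 5.
Solutions (x, y): (2,30), (7,29), (12,28), (17,27), ...
Count: 31

31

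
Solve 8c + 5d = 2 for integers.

Step 1: Check solvability.
gcd(8, 5) = 1
Since 1 divides 2, solutions exist.

Step 2: Apply extended Euclidean algorithm to find gcd.
We find integers such that 8*x0 + 5*y0 = 1

Step 3: Scale the particular solution.
Multiply by 2/1 = 2:
c = 4, d = -6

Step 4: Verify.
8*(4) + 5*(-6) = 2 = 2 ✓

c = 4, d = -6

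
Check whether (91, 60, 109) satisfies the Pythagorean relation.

Compute a² + b²:
91² + 60² = 8281 + 3600 = 11881
Compute c²:
109² = 11881
Since 11881 = 11881, it is a Pythagorean triple.

Yes, it is a Pythagorean triple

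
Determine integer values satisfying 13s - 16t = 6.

Step 1: Check solvability.
gcd(13, 16) = 1
Since 1 divides 6, solutions exist.

Step 2: Apply extended Euclidean algorithm to find gcd.
We find integers such that 13*x0 + 16*y0 = 1

Step 3: Scale the particular solution.
Multiply by 6/1 = 6:
s = 30, t = 24

Step 4: Verify.
13*(30) - 16*(24) = 6 = 6 ✓

s = 30, t = 24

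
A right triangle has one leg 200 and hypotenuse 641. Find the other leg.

a² = c² - b² = 410881 - 40000 = 370881
a = 609

609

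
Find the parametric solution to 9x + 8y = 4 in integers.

Step 1: Compute gcd(9, 8) = 1.
Since 1 divides 4, solutions exist.

Step 2: Find a particular solution using extended Euclidean algorithm.
We get x₀ = 4, y₀ = -4.
Check: 9*4 + 8*-4 = 4 = 4 ✓

Step 3: Write the general solution.
x = 4 + (8/1)t = 4 + 8t
y = -4 - (9/1)t = -4 - 9t
for any integer t.

x = 4 + 8t, y = -4 - 9t for integer t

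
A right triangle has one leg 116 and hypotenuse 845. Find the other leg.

a² = c² - b² = 714025 - 13456 = 700569
a = 837

837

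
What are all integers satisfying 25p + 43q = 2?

Step 1: Compute gcd(25, 43) = 1.
Since 1 divides 2, solutions exist.

Step 2: Find a particular solution using extended Euclidean algorithm.
We get p₀ = -24, q₀ = 14.
Check: 25*-24 + 43*14 = 2 = 2 ✓

Step 3: Write the general solution.
p = -24 + (43/1)t = -24 + 43t
q = 14 - (25/1)t = 14 - 25t
for any integer t.

p = -24 + 43t, q = 14 - 25t for integer t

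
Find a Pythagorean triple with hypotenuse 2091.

We need a² + b² = 2091² = 4372281.
Trying: 1365² + 1584² = 1863225 + 2509056 = 4372281 ✓

(1365, 1584, 2091)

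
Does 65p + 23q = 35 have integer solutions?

Step 1: Compute gcd(65, 23).
gcd(65, 23) = 1

Step 2: Check divisibility.
Does 1 divide 35? 35 = 1 x 35, so yes.

By the theorem on linear Diophantine equations, 65p + 23q = 35 has integer solutions if and only if gcd(65, 23) divides 35. Since 1 | 35, solutions exist.

Yes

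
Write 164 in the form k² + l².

We need to find integers k, l > 0 such that k² + l² = 164.
Trying k = 8: l² = 164 - 8² = 164 - 64 = 100
l = 10
Check: 8² + 10² = 64 + 100 = 164 ✓

164 = 8² + 10²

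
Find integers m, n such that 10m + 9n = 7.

Step 1: Check solvability.
gcd(10, 9) = 1
Since 1 divides 7, solutions exist.

Step 2: Apply extended Euclidean algorithm to find gcd.
We find integers such that 10*x0 + 9*y0 = 1

Step 3: Scale the particular solution.
Multiply by 7/1 = 7:
m = 7, n = -7

Step 4: Verify.
10*(7) + 9*(-7) = 7 = 7 ✓

m = 7, n = -7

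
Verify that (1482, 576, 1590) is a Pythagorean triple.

Compute a² + b² = 1482² + 576² = 2196324 + 331776 = 2528100
Compute c² = 1590² = 2528100
Since 2528100 = 2528100, confirmed.

Yes, it is a Pythagorean triple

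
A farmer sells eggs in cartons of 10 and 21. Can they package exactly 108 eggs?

We need non-negative a, b with 10a + 21b = 108.
gcd(10, 21) = 1 divides 108, but no a in [0, 10] gives non-negative b.

No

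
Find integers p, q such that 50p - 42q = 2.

Step 1: Check solvability.
gcd(50, 42) = 2
Since 2 divides 2, solutions exist.

Step 2: Apply extended Euclidean algorithm to find gcd.
We find integers such that 50*x0 + 42*y0 = 2

Step 3: Scale the particular solution.
Multiply by 2/2 = 1:
p = -5, q = -6

Step 4: Verify.
50*(-5) - 42*(-6) = 2 = 2 ✓

p = -5, q = -6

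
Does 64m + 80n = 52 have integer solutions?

Step 1: Compute gcd(64, 80).
gcd(64, 80) = 16

Step 2: Check divisibility.
Does 16 divide 52? 52 = 16 x 3 + 4, so no.

By the theorem on linear Diophantine equations, 64m + 80n = 52 has integer solutions if and only if gcd(64, 80) divides 52. Since 16 does not divide 52, no solutions exist.

No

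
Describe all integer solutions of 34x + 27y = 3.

Step 1: Compute gcd(34, 27) = 1.
Since 1 divides 3, solutions exist.

Step 2: Find a particular solution using extended Euclidean algorithm.
We get x₀ = 12, y₀ = -15.
Check: 34*12 + 27*-15 = 3 = 3 ✓

Step 3: Write the general solution.
x = 12 + (27/1)t = 12 + 27t
y = -15 - (34/1)t = -15 - 34t
for any integer t.

x = 12 + 27t, y = -15 - 34t for integer t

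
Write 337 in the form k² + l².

We need to find integers k, l > 0 such that k² + l² = 337.
Trying k = 9: l² = 337 - 9² = 337 - 81 = 256
l = 16
Check: 9² + 16² = 81 + 256 = 337 ✓

337 = 9² + 16²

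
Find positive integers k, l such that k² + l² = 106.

Search for k with 106 - k² a perfect square.
k = 5: 106 - 5² = 106 - 25 = 81 = 9² ✓
So k = 5, l = 9.

k = 5, l = 9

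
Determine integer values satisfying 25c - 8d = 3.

Step 1: Check solvability.
gcd(25, 8) = 1
Since 1 divides 3, solutions exist.

Step 2: Apply extended Euclidean algorithm to find gcd.
We find integers such that 25*x0 + 8*y0 = 1

Step 3: Scale the particular solution.
Multiply by 3/1 = 3:
c = 3, d = 9

Step 4: Verify.
25*(3) - 8*(9) = 3 = 3 ✓

c = 3, d = 9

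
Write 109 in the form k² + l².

We need to find integers k, l > 0 such that k² + l² = 109.
Trying k = 3: l² = 109 - 3² = 109 - 9 = 100
l = 10
Check: 3² + 10² = 9 + 100 = 109 ✓

109 = 3² + 10²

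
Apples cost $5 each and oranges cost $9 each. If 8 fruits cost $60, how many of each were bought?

Let a = apples, o = oranges.
a + o = 8
5a + 9o = 60
Substitute o = 8 - a:
5a + 9(8 - a) = 60
(5 - 9)a = 60 - 72
-4a = -12
a = 3, o = 8 - 3 = 5

Apples: 3, Oranges: 5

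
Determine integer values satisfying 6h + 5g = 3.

Step 1: Check solvability.
gcd(6, 5) = 1
Since 1 divides 3, solutions exist.

Step 2: Apply extended Euclidean algorithm to find gcd.
We find integers such that 6*x0 + 5*y0 = 1

Step 3: Scale the particular solution.
Multiply by 3/1 = 3:
h = 3, g = -3

Step 4: Verify.
6*(3) + 5*(-3) = 3 = 3 ✓

h = 3, g = -3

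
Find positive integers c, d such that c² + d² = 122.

Search for c with 122 - c² a perfect square.
c = 1: 122 - 1² = 122 - 1 = 121 = 11² ✓
So c = 1, d = 11.

c = 1, d = 11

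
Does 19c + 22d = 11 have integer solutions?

Step 1: Compute gcd(19, 22).
gcd(19, 22) = 1

Step 2: Check divisibility.
Does 1 divide 11? 11 = 1 x 11, so yes.

By the theorem on linear Diophantine equations, 19c + 22d = 11 has integer solutions if and only if gcd(19, 22) divides 11. Since 1 | 11, solutions exist.

Yes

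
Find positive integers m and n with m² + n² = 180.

We need to find integers m, n > 0 such that m² + n² = 180.
Trying m = 6: n² = 180 - 6² = 180 - 36 = 144
n = 12
Check: 6² + 12² = 36 + 144 = 180 ✓

180 = 6² + 12²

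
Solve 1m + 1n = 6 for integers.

Step 1: Check solvability.
gcd(1, 1) = 1
Since 1 divides 6, solutions exist.

Step 2: Apply extended Euclidean algorithm to find gcd.
We find integers such that 1*x0 + 1*y0 = 1

Step 3: Scale the particular solution.
Multiply by 6/1 = 6:
m = 0, n = 6

Step 4: Verify.
1*(0) + 1*(6) = 6 = 6 ✓

m = 0, n = 6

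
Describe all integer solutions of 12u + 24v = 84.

Step 1: Compute gcd(12, 24) = 12.
Since 12 divides 84, solutions exist.

Step 2: Find a particular solution using extended Euclidean algorithm.
We get u₀ = 7, v₀ = 0.
Check: 12*7 + 24*0 = 84 = 84 ✓

Step 3: Write the general solution.
u = 7 + (24/12)t = 7 + 2t
v = 0 - (12/12)t = 0 - 1t
for any integer t.

u = 7 + 2t, v = 0 - 1t for integer t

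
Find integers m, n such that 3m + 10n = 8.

Step 1: Check solvability.
gcd(3, 10) = 1
Since 1 divides 8, solutions exist.

Step 2: Apply extended Euclidean algorithm to find gcd.
We find integers such that 3*x0 + 10*y0 = 1

Step 3: Scale the particular solution.
Multiply by 8/1 = 8:
m = -24, n = 8

Step 4: Verify.
3*(-24) + 10*(8) = 8 = 8 ✓

m = -24, n = 8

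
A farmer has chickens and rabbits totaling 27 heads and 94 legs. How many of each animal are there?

Let c = chickens, r = rabbits.
Heads: c + r = 27
Legs: 2c + 4r = 94
From the first equation, c = 27 - r. Substitute:
2(27 - r) + 4r = 94
54 + 2r = 94
r = (94 - 54)/2 = 20
c = 27 - 20 = 7

Chickens: 7, Rabbits: 20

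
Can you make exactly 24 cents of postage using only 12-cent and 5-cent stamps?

We need non-negative x, y with 12x + 5y = 24.
gcd(12, 5) = 1 divides 24, so integer solutions exist.
Search for a non-negative one: x = 2 gives 5y = 24 - 24 = 0, so y = 0.
Check: 12·2 + 5·0 = 24 ✓

Yes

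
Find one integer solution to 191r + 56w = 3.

Step 1: Check solvability.
gcd(191, 56) = 1
Since 1 divides 3, solutions exist.

Step 2: Apply extended Euclidean algorithm to find gcd.
We find integers such that 191*x0 + 56*y0 = 1

Step 3: Scale the particular solution.
Multiply by 3/1 = 3:
r = -51, w = 174

Step 4: Verify.
191*(-51) + 56*(174) = 3 = 3 ✓

r = -51, w = 174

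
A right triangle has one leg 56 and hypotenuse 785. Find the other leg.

a² = c² - b² = 616225 - 3136 = 613089
a = 783

783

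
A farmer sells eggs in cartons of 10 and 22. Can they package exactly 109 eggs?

We need non-negative a, b with 10a + 22b = 109.
gcd(10, 22) = 2, and 2 does not divide 109.
No integer solutions exist.

No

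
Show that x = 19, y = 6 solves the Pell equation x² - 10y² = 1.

Compute x² = 19² = 361
Compute 10y² = 10·6² = 10·36 = 360
x² - 10y² = 361 - 360 = 1
Since this equals 1, (19, 6) is a solution.

Yes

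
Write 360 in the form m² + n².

We need to find integers m, n > 0 such that m² + n² = 360.
Trying m = 6: n² = 360 - 6² = 360 - 36 = 324
n = 18
Check: 6² + 18² = 36 + 324 = 360 ✓

360 = 6² + 18²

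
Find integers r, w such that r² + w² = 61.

We need to find integers r, w > 0 such that r² + w² = 61.
Trying r = 5: w² = 61 - 5² = 61 - 25 = 36
w = 6
Check: 5² + 6² = 25 + 36 = 61 ✓

61 = 5² + 6²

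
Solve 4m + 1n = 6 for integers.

Step 1: Check solvability.
gcd(4, 1) = 1
Since 1 divides 6, solutions exist.

Step 2: Apply extended Euclidean algorithm to find gcd.
We find integers such that 4*x0 + 1*y0 = 1

Step 3: Scale the particular solution.
Multiply by 6/1 = 6:
m = 0, n = 6

Step 4: Verify.
4*(0) + 1*(6) = 6 = 6 ✓

m = 0, n = 6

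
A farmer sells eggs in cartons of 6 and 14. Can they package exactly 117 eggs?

We need non-negative a, b with 6a + 14b = 117.
gcd(6, 14) = 2, and 2 does not divide 117.
No integer solutions exist.

No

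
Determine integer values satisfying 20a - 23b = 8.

Step 1: Check solvability.
gcd(20, 23) = 1
Since 1 divides 8, solutions exist.

Step 2: Apply extended Euclidean algorithm to find gcd.
We find integers such that 20*x0 + 23*y0 = 1

Step 3: Scale the particular solution.
Multiply by 8/1 = 8:
a = -64, b = -56

Step 4: Verify.
20*(-64) - 23*(-56) = 8 = 8 ✓

a = -64, b = -56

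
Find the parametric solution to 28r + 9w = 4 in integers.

Step 1: Compute gcd(28, 9) = 1.
Since 1 divides 4, solutions exist.

Step 2: Find a particular solution using extended Euclidean algorithm.
We get r₀ = 4, w₀ = -12.
Check: 28*4 + 9*-12 = 4 = 4 ✓

Step 3: Write the general solution.
r = 4 + (9/1)t = 4 + 9t
w = -12 - (28/1)t = -12 - 28t
for any integer t.

r = 4 + 9t, w = -12 - 28t for integer t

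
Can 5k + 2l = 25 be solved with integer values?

Step 1: Compute gcd(5, 2).
gcd(5, 2) = 1

Step 2: Check divisibility.
Does 1 divide 25? 25 = 1 x 25, so yes.

By the theorem on linear Diophantine equations, 5k + 2l = 25 has integer solutions if and only if gcd(5, 2) divides 25. Since 1 | 25, solutions exist.

Yes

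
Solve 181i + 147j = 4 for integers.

Step 1: Check solvability.
gcd(181, 147) = 1
Since 1 divides 4, solutions exist.

Step 2: Apply extended Euclidean algorithm to find gcd.
We find integers such that 181*x0 + 147*y0 = 1

Step 3: Scale the particular solution.
Multiply by 4/1 = 4:
i = 52, j = -64

Step 4: Verify.
181*(52) + 147*(-64) = 4 = 4 ✓

i = 52, j = -64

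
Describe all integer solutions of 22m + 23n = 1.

Step 1: Compute gcd(22, 23) = 1.
Since 1 divides 1, solutions exist.

Step 2: Find a particular solution using extended Euclidean algorithm.
We get m₀ = -1, n₀ = 1.
Check: 22*-1 + 23*1 = 1 = 1 ✓

Step 3: Write the general solution.
m = -1 + (23/1)t = -1 + 23t
n = 1 - (22/1)t = 1 - 22t
for any integer t.

m = -1 + 23t, n = 1 - 22t for integer t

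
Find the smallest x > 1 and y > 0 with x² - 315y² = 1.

We seek the smallest positive integers (x, y) with x² - 315y² = 1, i.e., x² = 315y² + 1.
Try successive y values:
y = 1: x² = 315·1² + 1 = 316, not a perfect square
y = 2: x² = 315·2² + 1 = 1261, not a perfect square
y = 3: x² = 315·3² + 1 = 2836, not a perfect square
... continuing the search (or via continued fractions) ...
y = 4: x² = 315·4² + 1 = 5041, x = 71 ✓

Verify: 71² - 315·4² = 5041 - 5040 = 1 ✓

x = 71, y = 4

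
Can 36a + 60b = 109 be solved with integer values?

Step 1: Compute gcd(36, 60).
gcd(36, 60) = 12

Step 2: Check divisibility.
Does 12 divide 109? 109 = 12 x 9 + 1, so no.

By the theorem on linear Diophantine equations, 36a + 60b = 109 has integer solutions if and only if gcd(36, 60) divides 109. Since 12 does not divide 109, no solutions exist.

No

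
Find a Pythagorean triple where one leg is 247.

We need the other leg and hypotenuse such that 247² + x² = c².
Take x = 96, c = 265: 247² + 96² = 61009 + 9216 = 70225 = 265² ✓
Triple: (247, 96, 265)

(247, 96, 265)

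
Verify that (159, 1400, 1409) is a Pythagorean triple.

Compute a² + b² = 159² + 1400² = 25281 + 1960000 = 1985281
Compute c² = 1409² = 1985281
Since 1985281 = 1985281, confirmed.

Yes, it is a Pythagorean triple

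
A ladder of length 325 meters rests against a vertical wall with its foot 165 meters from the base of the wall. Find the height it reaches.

The ladder, wall, and ground form a right triangle with hypotenuse 325 and one leg 165.
By the Pythagorean theorem: h² = 325² - 165² = 105625 - 27225 = 78400
h = √78400 = 280 meters

280 meters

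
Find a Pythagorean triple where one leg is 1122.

We need the other leg and hypotenuse such that 1122² + x² = c².
Take x = 504, c = 1230: 1122² + 504² = 1258884 + 254016 = 1512900 = 1230² ✓
Triple: (1122, 504, 1230)

(1122, 504, 1230)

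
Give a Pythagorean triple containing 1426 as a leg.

We need the other leg and hypotenuse such that 1426² + x² = c².
Take x = 432, c = 1490: 1426² + 432² = 2033476 + 186624 = 2220100 = 1490² ✓
Triple: (1426, 432, 1490)

(1426, 432, 1490)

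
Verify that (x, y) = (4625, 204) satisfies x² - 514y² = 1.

Compute x² = 4625² = 21390625
Compute 514y² = 514·204² = 514·41616 = 21390624
x² - 514y² = 21390625 - 21390624 = 1
Since this equals 1, (4625, 204) is a solution.

Yes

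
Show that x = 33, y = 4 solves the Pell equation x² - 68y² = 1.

Compute x² = 33² = 1089
Compute 68y² = 68·4² = 68·16 = 1088
x² - 68y² = 1089 - 1088 = 1
Since this equals 1, (33, 4) is a solution.

Yes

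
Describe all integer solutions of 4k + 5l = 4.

Step 1: Compute gcd(4, 5) = 1.
Since 1 divides 4, solutions exist.

Step 2: Find a particular solution using extended Euclidean algorithm.
We get k₀ = -4, l₀ = 4.
Check: 4*-4 + 5*4 = 4 = 4 ✓

Step 3: Write the general solution.
k = -4 + (5/1)t = -4 + 5t
l = 4 - (4/1)t = 4 - 4t
for any integer t.

k = -4 + 5t, l = 4 - 4t for integer t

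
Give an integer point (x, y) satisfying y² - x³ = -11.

Try small integer x values and check whether x³ - 11 is a perfect square.
x = 15: x³ - 11 = 15³ - 11 = 3375 - 11 = 3364
Is 3364 a perfect square? 58² = 3364 ✓
So (x, y) = (15, -58) is a solution.

x = 15, y = -58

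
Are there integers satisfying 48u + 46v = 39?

Step 1: Compute gcd(48, 46).
gcd(48, 46) = 2

Step 2: Check divisibility.
Does 2 divide 39? 39 = 2 x 19 + 1, so no.

By the theorem on linear Diophantine equations, 48u + 46v = 39 has integer solutions if and only if gcd(48, 46) divides 39. Since 2 does not divide 39, no solutions exist.

No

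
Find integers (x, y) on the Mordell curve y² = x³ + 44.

Try small integer x values and check whether x³ + 44 is a perfect square.
x = -2: x³ + 44 = -2³ + 44 = -8 + 44 = 36
Is 36 a perfect square? 6² = 36 ✓
So (x, y) = (-2, 6) is a solution.

x = -2, y = 6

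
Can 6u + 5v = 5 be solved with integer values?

Step 1: Compute gcd(6, 5).
gcd(6, 5) = 1

Step 2: Check divisibility.
Does 1 divide 5? 5 = 1 x 5, so yes.

By the theorem on linear Diophantine equations, 6u + 5v = 5 has integer solutions if and only if gcd(6, 5) divides 5. Since 1 | 5, solutions exist.

Yes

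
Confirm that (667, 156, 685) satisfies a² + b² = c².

Compute a² + b² = 667² + 156² = 444889 + 24336 = 469225
Compute c² = 685² = 469225
Since 469225 = 469225, confirmed.

Yes, it is a Pythagorean triple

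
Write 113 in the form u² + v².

We need to find integers u, v > 0 such that u² + v² = 113.
Trying u = 7: v² = 113 - 7² = 113 - 49 = 64
v = 8
Check: 7² + 8² = 49 + 64 = 113 ✓

113 = 7² + 8²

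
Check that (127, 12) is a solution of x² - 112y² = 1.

Compute x² = 127² = 16129
Compute 112y² = 112·12² = 112·144 = 16128
x² - 112y² = 16129 - 16128 = 1
Since this equals 1, (127, 12) is a solution.

Yes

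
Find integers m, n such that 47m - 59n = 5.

Step 1: Check solvability.
gcd(47, 59) = 1
Since 1 divides 5, solutions exist.

Step 2: Apply extended Euclidean algorithm to find gcd.
We find integers such that 47*x0 + 59*y0 = 1

Step 3: Scale the particular solution.
Multiply by 5/1 = 5:
m = -25, n = -20

Step 4: Verify.
47*(-25) - 59*(-20) = 5 = 5 ✓

m = -25, n = -20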